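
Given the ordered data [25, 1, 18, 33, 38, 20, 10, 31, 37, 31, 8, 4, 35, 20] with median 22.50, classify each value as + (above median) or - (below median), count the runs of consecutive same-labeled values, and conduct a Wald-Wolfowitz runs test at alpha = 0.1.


Step 1: Compute median = 22.50; label A = above, B = below.
Labels in order: ABBAABBAAABBAB  (n_A = 7, n_B = 7)
Step 2: Count runs R = 8.
Step 3: Under H0 (random ordering), E[R] = 2*n_A*n_B/(n_A+n_B) + 1 = 2*7*7/14 + 1 = 8.0000.
        Var[R] = 2*n_A*n_B*(2*n_A*n_B - n_A - n_B) / ((n_A+n_B)^2 * (n_A+n_B-1)) = 8232/2548 = 3.2308.
        SD[R] = 1.7974.
Step 4: R = E[R], so z = 0 with no continuity correction.
Step 5: Two-sided p-value via normal approximation = 2*(1 - Phi(|z|)) = 1.000000.
Step 6: alpha = 0.1. fail to reject H0.

R = 8, z = 0.0000, p = 1.000000, fail to reject H0.


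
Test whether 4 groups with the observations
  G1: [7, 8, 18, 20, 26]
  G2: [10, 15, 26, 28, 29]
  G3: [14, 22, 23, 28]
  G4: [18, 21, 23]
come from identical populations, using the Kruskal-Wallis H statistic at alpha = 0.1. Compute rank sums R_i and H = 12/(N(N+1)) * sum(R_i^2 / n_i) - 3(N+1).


Step 1: Combine all N = 17 observations and assign midranks.
sorted (value, group, rank): (7,G1,1), (8,G1,2), (10,G2,3), (14,G3,4), (15,G2,5), (18,G1,6.5), (18,G4,6.5), (20,G1,8), (21,G4,9), (22,G3,10), (23,G3,11.5), (23,G4,11.5), (26,G1,13.5), (26,G2,13.5), (28,G2,15.5), (28,G3,15.5), (29,G2,17)
Step 2: Sum ranks within each group.
R_1 = 31 (n_1 = 5)
R_2 = 54 (n_2 = 5)
R_3 = 41 (n_3 = 4)
R_4 = 27 (n_4 = 3)
Step 3: H = 12/(N(N+1)) * sum(R_i^2/n_i) - 3(N+1)
     = 12/(17*18) * (31^2/5 + 54^2/5 + 41^2/4 + 27^2/3) - 3*18
     = 0.039216 * 1438.65 - 54
     = 2.417647.
Step 4: Ties present; correction factor C = 1 - 24/(17^3 - 17) = 0.995098. Corrected H = 2.417647 / 0.995098 = 2.429557.
Step 5: Under H0, H ~ chi^2(3); p-value = 0.488156.
Step 6: alpha = 0.1. fail to reject H0.

H = 2.4296, df = 3, p = 0.488156, fail to reject H0.


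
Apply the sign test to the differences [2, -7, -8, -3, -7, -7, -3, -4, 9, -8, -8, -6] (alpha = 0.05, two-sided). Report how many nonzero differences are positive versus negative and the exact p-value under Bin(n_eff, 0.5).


Step 1: Discard zero differences. Original n = 12; n_eff = number of nonzero differences = 12.
Nonzero differences (with sign): +2, -7, -8, -3, -7, -7, -3, -4, +9, -8, -8, -6
Step 2: Count signs: positive = 2, negative = 10.
Step 3: Under H0: P(positive) = 0.5, so the number of positives S ~ Bin(12, 0.5).
Step 4: Two-sided exact p-value = sum of Bin(12,0.5) probabilities at or below the observed probability = 0.038574.
Step 5: alpha = 0.05. reject H0.

n_eff = 12, pos = 2, neg = 10, p = 0.038574, reject H0.


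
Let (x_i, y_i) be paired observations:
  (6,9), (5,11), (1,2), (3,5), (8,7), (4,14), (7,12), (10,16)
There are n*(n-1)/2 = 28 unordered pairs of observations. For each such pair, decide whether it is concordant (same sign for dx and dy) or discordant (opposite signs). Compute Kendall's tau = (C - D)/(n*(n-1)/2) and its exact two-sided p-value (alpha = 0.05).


Step 1: Enumerate the 28 unordered pairs (i,j) with i<j and classify each by sign(x_j-x_i) * sign(y_j-y_i).
  (1,2):dx=-1,dy=+2->D; (1,3):dx=-5,dy=-7->C; (1,4):dx=-3,dy=-4->C; (1,5):dx=+2,dy=-2->D
  (1,6):dx=-2,dy=+5->D; (1,7):dx=+1,dy=+3->C; (1,8):dx=+4,dy=+7->C; (2,3):dx=-4,dy=-9->C
  (2,4):dx=-2,dy=-6->C; (2,5):dx=+3,dy=-4->D; (2,6):dx=-1,dy=+3->D; (2,7):dx=+2,dy=+1->C
  (2,8):dx=+5,dy=+5->C; (3,4):dx=+2,dy=+3->C; (3,5):dx=+7,dy=+5->C; (3,6):dx=+3,dy=+12->C
  (3,7):dx=+6,dy=+10->C; (3,8):dx=+9,dy=+14->C; (4,5):dx=+5,dy=+2->C; (4,6):dx=+1,dy=+9->C
  (4,7):dx=+4,dy=+7->C; (4,8):dx=+7,dy=+11->C; (5,6):dx=-4,dy=+7->D; (5,7):dx=-1,dy=+5->D
  (5,8):dx=+2,dy=+9->C; (6,7):dx=+3,dy=-2->D; (6,8):dx=+6,dy=+2->C; (7,8):dx=+3,dy=+4->C
Step 2: C = 20, D = 8, total pairs = 28.
Step 3: tau = (C - D)/(n(n-1)/2) = (20 - 8)/28 = 0.428571.
Step 4: Exact two-sided p-value (enumerate n! = 40320 permutations of y under H0): p = 0.178869.
Step 5: alpha = 0.05. fail to reject H0.

tau_b = 0.4286 (C=20, D=8), p = 0.178869, fail to reject H0.


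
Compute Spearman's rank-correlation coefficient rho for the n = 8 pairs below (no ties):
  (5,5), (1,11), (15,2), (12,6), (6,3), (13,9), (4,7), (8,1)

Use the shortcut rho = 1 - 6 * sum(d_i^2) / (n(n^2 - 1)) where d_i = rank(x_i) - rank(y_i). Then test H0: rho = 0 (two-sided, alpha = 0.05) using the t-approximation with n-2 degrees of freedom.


Step 1: Rank x and y separately (midranks; no ties here).
rank(x): 5->3, 1->1, 15->8, 12->6, 6->4, 13->7, 4->2, 8->5
rank(y): 5->4, 11->8, 2->2, 6->5, 3->3, 9->7, 7->6, 1->1
Step 2: d_i = R_x(i) - R_y(i); compute d_i^2.
  (3-4)^2=1, (1-8)^2=49, (8-2)^2=36, (6-5)^2=1, (4-3)^2=1, (7-7)^2=0, (2-6)^2=16, (5-1)^2=16
sum(d^2) = 120.
Step 3: rho = 1 - 6*120 / (8*(8^2 - 1)) = 1 - 720/504 = -0.428571.
Step 4: Under H0, t = rho * sqrt((n-2)/(1-rho^2)) = -1.1619 ~ t(6).
Step 5: Two-sided p-value from the t-distribution with 6 df = 0.289403.
Step 6: alpha = 0.05. fail to reject H0.

rho = -0.4286, p = 0.289403, fail to reject H0 at alpha = 0.05.


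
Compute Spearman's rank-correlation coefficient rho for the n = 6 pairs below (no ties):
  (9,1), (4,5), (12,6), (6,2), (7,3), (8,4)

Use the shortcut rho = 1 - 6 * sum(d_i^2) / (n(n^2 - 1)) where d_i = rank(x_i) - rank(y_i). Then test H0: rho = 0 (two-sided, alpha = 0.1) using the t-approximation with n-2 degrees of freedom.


Step 1: Rank x and y separately (midranks; no ties here).
rank(x): 9->5, 4->1, 12->6, 6->2, 7->3, 8->4
rank(y): 1->1, 5->5, 6->6, 2->2, 3->3, 4->4
Step 2: d_i = R_x(i) - R_y(i); compute d_i^2.
  (5-1)^2=16, (1-5)^2=16, (6-6)^2=0, (2-2)^2=0, (3-3)^2=0, (4-4)^2=0
sum(d^2) = 32.
Step 3: rho = 1 - 6*32 / (6*(6^2 - 1)) = 1 - 192/210 = 0.085714.
Step 4: Under H0, t = rho * sqrt((n-2)/(1-rho^2)) = 0.1721 ~ t(4).
Step 5: Two-sided p-value from the t-distribution with 4 df = 0.871743.
Step 6: alpha = 0.1. fail to reject H0.

rho = 0.0857, p = 0.871743, fail to reject H0 at alpha = 0.1.


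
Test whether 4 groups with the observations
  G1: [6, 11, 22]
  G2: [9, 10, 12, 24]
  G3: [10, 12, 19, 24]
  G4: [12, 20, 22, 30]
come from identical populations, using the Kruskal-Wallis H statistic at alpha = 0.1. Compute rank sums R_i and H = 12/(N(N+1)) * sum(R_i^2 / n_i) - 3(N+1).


Step 1: Combine all N = 15 observations and assign midranks.
sorted (value, group, rank): (6,G1,1), (9,G2,2), (10,G2,3.5), (10,G3,3.5), (11,G1,5), (12,G2,7), (12,G3,7), (12,G4,7), (19,G3,9), (20,G4,10), (22,G1,11.5), (22,G4,11.5), (24,G2,13.5), (24,G3,13.5), (30,G4,15)
Step 2: Sum ranks within each group.
R_1 = 17.5 (n_1 = 3)
R_2 = 26 (n_2 = 4)
R_3 = 33 (n_3 = 4)
R_4 = 43.5 (n_4 = 4)
Step 3: H = 12/(N(N+1)) * sum(R_i^2/n_i) - 3(N+1)
     = 12/(15*16) * (17.5^2/3 + 26^2/4 + 33^2/4 + 43.5^2/4) - 3*16
     = 0.050000 * 1016.4 - 48
     = 2.819792.
Step 4: Ties present; correction factor C = 1 - 42/(15^3 - 15) = 0.987500. Corrected H = 2.819792 / 0.987500 = 2.855485.
Step 5: Under H0, H ~ chi^2(3); p-value = 0.414447.
Step 6: alpha = 0.1. fail to reject H0.

H = 2.8555, df = 3, p = 0.414447, fail to reject H0.


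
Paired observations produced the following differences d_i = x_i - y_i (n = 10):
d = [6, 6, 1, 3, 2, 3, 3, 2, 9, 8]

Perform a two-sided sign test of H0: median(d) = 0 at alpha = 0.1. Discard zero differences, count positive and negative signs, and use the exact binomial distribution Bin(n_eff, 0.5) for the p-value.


Step 1: Discard zero differences. Original n = 10; n_eff = number of nonzero differences = 10.
Nonzero differences (with sign): +6, +6, +1, +3, +2, +3, +3, +2, +9, +8
Step 2: Count signs: positive = 10, negative = 0.
Step 3: Under H0: P(positive) = 0.5, so the number of positives S ~ Bin(10, 0.5).
Step 4: Two-sided exact p-value = sum of Bin(10,0.5) probabilities at or below the observed probability = 0.001953.
Step 5: alpha = 0.1. reject H0.

n_eff = 10, pos = 10, neg = 0, p = 0.001953, reject H0.


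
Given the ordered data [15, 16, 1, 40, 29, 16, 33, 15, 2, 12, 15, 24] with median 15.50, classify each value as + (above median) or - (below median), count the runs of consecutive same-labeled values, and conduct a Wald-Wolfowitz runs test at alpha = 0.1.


Step 1: Compute median = 15.50; label A = above, B = below.
Labels in order: BABAAAABBBBA  (n_A = 6, n_B = 6)
Step 2: Count runs R = 6.
Step 3: Under H0 (random ordering), E[R] = 2*n_A*n_B/(n_A+n_B) + 1 = 2*6*6/12 + 1 = 7.0000.
        Var[R] = 2*n_A*n_B*(2*n_A*n_B - n_A - n_B) / ((n_A+n_B)^2 * (n_A+n_B-1)) = 4320/1584 = 2.7273.
        SD[R] = 1.6514.
Step 4: Continuity-corrected z = (R + 0.5 - E[R]) / SD[R] = (6 + 0.5 - 7.0000) / 1.6514 = -0.3028.
Step 5: Two-sided p-value via normal approximation = 2*(1 - Phi(|z|)) = 0.762069.
Step 6: alpha = 0.1. fail to reject H0.

R = 6, z = -0.3028, p = 0.762069, fail to reject H0.


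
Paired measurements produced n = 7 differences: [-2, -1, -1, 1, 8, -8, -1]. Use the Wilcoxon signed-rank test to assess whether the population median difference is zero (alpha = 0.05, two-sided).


Step 1: Drop any zero differences (none here) and take |d_i|.
|d| = [2, 1, 1, 1, 8, 8, 1]
Step 2: Midrank |d_i| (ties get averaged ranks).
ranks: |2|->5, |1|->2.5, |1|->2.5, |1|->2.5, |8|->6.5, |8|->6.5, |1|->2.5
Step 3: Attach original signs; sum ranks with positive sign and with negative sign.
W+ = 2.5 + 6.5 = 9
W- = 5 + 2.5 + 2.5 + 6.5 + 2.5 = 19
(Check: W+ + W- = 28 should equal n(n+1)/2 = 28.)
Step 4: Test statistic W = min(W+, W-) = 9.
Step 5: Ties in |d|, so use the tie-corrected normal approximation.
        E[W] = n(n+1)/4 = 7*8/4 = 14.
        Tie groups: |d|=1 (t=4), |d|=8 (t=2); sum(t^3 - t) = 66.
        Var[W] = n(n+1)(2n+1)/24 - sum(t^3-t)/48 = 840/24 - 66/48 = 33.625.
        z = (W - E[W]) / sqrt(Var[W]) = (9 - 14) / 5.7987 = -0.8623.
        Two-sided p = 2*Phi(z) = 0.388544.
Step 6: alpha = 0.05. fail to reject H0.

W+ = 9, W- = 19, W = min = 9, p = 0.388544, fail to reject H0.


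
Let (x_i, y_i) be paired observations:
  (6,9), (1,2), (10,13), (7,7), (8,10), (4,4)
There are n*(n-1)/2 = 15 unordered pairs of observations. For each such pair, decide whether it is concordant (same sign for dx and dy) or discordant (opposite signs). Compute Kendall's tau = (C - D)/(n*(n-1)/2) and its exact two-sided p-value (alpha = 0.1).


Step 1: Enumerate the 15 unordered pairs (i,j) with i<j and classify each by sign(x_j-x_i) * sign(y_j-y_i).
  (1,2):dx=-5,dy=-7->C; (1,3):dx=+4,dy=+4->C; (1,4):dx=+1,dy=-2->D; (1,5):dx=+2,dy=+1->C
  (1,6):dx=-2,dy=-5->C; (2,3):dx=+9,dy=+11->C; (2,4):dx=+6,dy=+5->C; (2,5):dx=+7,dy=+8->C
  (2,6):dx=+3,dy=+2->C; (3,4):dx=-3,dy=-6->C; (3,5):dx=-2,dy=-3->C; (3,6):dx=-6,dy=-9->C
  (4,5):dx=+1,dy=+3->C; (4,6):dx=-3,dy=-3->C; (5,6):dx=-4,dy=-6->C
Step 2: C = 14, D = 1, total pairs = 15.
Step 3: tau = (C - D)/(n(n-1)/2) = (14 - 1)/15 = 0.866667.
Step 4: Exact two-sided p-value (enumerate n! = 720 permutations of y under H0): p = 0.016667.
Step 5: alpha = 0.1. reject H0.

tau_b = 0.8667 (C=14, D=1), p = 0.016667, reject H0.


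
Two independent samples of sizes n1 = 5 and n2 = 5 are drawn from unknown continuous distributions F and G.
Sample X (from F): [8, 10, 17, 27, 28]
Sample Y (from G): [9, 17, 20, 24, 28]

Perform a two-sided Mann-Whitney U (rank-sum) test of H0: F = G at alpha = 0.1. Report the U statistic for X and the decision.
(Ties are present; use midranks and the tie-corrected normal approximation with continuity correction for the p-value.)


Step 1: Combine and sort all 10 observations; assign midranks.
sorted (value, group): (8,X), (9,Y), (10,X), (17,X), (17,Y), (20,Y), (24,Y), (27,X), (28,X), (28,Y)
ranks: 8->1, 9->2, 10->3, 17->4.5, 17->4.5, 20->6, 24->7, 27->8, 28->9.5, 28->9.5
Step 2: Rank sum for X: R1 = 1 + 3 + 4.5 + 8 + 9.5 = 26.
Step 3: U_X = R1 - n1(n1+1)/2 = 26 - 5*6/2 = 26 - 15 = 11.
       U_Y = n1*n2 - U_X = 25 - 11 = 14.
Step 4: Ties are present, so use the tie-corrected normal approximation (with continuity correction) for the p-value.
Step 5: p-value = 0.833534; compare to alpha = 0.1. fail to reject H0.

U_X = 11, p = 0.833534, fail to reject H0 at alpha = 0.1.


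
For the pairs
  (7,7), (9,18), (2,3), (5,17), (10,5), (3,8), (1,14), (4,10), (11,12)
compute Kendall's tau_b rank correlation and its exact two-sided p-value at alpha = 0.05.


Step 1: Enumerate the 36 unordered pairs (i,j) with i<j and classify each by sign(x_j-x_i) * sign(y_j-y_i).
  (1,2):dx=+2,dy=+11->C; (1,3):dx=-5,dy=-4->C; (1,4):dx=-2,dy=+10->D; (1,5):dx=+3,dy=-2->D
  (1,6):dx=-4,dy=+1->D; (1,7):dx=-6,dy=+7->D; (1,8):dx=-3,dy=+3->D; (1,9):dx=+4,dy=+5->C
  (2,3):dx=-7,dy=-15->C; (2,4):dx=-4,dy=-1->C; (2,5):dx=+1,dy=-13->D; (2,6):dx=-6,dy=-10->C
  (2,7):dx=-8,dy=-4->C; (2,8):dx=-5,dy=-8->C; (2,9):dx=+2,dy=-6->D; (3,4):dx=+3,dy=+14->C
  (3,5):dx=+8,dy=+2->C; (3,6):dx=+1,dy=+5->C; (3,7):dx=-1,dy=+11->D; (3,8):dx=+2,dy=+7->C
  (3,9):dx=+9,dy=+9->C; (4,5):dx=+5,dy=-12->D; (4,6):dx=-2,dy=-9->C; (4,7):dx=-4,dy=-3->C
  (4,8):dx=-1,dy=-7->C; (4,9):dx=+6,dy=-5->D; (5,6):dx=-7,dy=+3->D; (5,7):dx=-9,dy=+9->D
  (5,8):dx=-6,dy=+5->D; (5,9):dx=+1,dy=+7->C; (6,7):dx=-2,dy=+6->D; (6,8):dx=+1,dy=+2->C
  (6,9):dx=+8,dy=+4->C; (7,8):dx=+3,dy=-4->D; (7,9):dx=+10,dy=-2->D; (8,9):dx=+7,dy=+2->C
Step 2: C = 20, D = 16, total pairs = 36.
Step 3: tau = (C - D)/(n(n-1)/2) = (20 - 16)/36 = 0.111111.
Step 4: Exact two-sided p-value (enumerate n! = 362880 permutations of y under H0): p = 0.761414.
Step 5: alpha = 0.05. fail to reject H0.

tau_b = 0.1111 (C=20, D=16), p = 0.761414, fail to reject H0.


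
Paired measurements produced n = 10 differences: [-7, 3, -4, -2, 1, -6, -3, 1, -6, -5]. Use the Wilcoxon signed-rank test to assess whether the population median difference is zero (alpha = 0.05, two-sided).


Step 1: Drop any zero differences (none here) and take |d_i|.
|d| = [7, 3, 4, 2, 1, 6, 3, 1, 6, 5]
Step 2: Midrank |d_i| (ties get averaged ranks).
ranks: |7|->10, |3|->4.5, |4|->6, |2|->3, |1|->1.5, |6|->8.5, |3|->4.5, |1|->1.5, |6|->8.5, |5|->7
Step 3: Attach original signs; sum ranks with positive sign and with negative sign.
W+ = 4.5 + 1.5 + 1.5 = 7.5
W- = 10 + 6 + 3 + 8.5 + 4.5 + 8.5 + 7 = 47.5
(Check: W+ + W- = 55 should equal n(n+1)/2 = 55.)
Step 4: Test statistic W = min(W+, W-) = 7.5.
Step 5: Ties in |d|, so use the tie-corrected normal approximation.
        E[W] = n(n+1)/4 = 10*11/4 = 27.5.
        Tie groups: |d|=1 (t=2), |d|=3 (t=2), |d|=6 (t=2); sum(t^3 - t) = 18.
        Var[W] = n(n+1)(2n+1)/24 - sum(t^3-t)/48 = 2310/24 - 18/48 = 95.875.
        z = (W - E[W]) / sqrt(Var[W]) = (7.5 - 27.5) / 9.7916 = -2.0426.
        Two-sided p = 2*Phi(z) = 0.041095.
Step 6: alpha = 0.05. reject H0.

W+ = 7.5, W- = 47.5, W = min = 7.5, p = 0.041095, reject H0.


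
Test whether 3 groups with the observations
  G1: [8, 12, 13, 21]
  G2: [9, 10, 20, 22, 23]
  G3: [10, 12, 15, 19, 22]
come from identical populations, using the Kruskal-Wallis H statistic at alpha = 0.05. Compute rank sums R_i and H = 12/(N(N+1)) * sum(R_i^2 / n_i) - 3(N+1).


Step 1: Combine all N = 14 observations and assign midranks.
sorted (value, group, rank): (8,G1,1), (9,G2,2), (10,G2,3.5), (10,G3,3.5), (12,G1,5.5), (12,G3,5.5), (13,G1,7), (15,G3,8), (19,G3,9), (20,G2,10), (21,G1,11), (22,G2,12.5), (22,G3,12.5), (23,G2,14)
Step 2: Sum ranks within each group.
R_1 = 24.5 (n_1 = 4)
R_2 = 42 (n_2 = 5)
R_3 = 38.5 (n_3 = 5)
Step 3: H = 12/(N(N+1)) * sum(R_i^2/n_i) - 3(N+1)
     = 12/(14*15) * (24.5^2/4 + 42^2/5 + 38.5^2/5) - 3*15
     = 0.057143 * 799.312 - 45
     = 0.675000.
Step 4: Ties present; correction factor C = 1 - 18/(14^3 - 14) = 0.993407. Corrected H = 0.675000 / 0.993407 = 0.679480.
Step 5: Under H0, H ~ chi^2(2); p-value = 0.711955.
Step 6: alpha = 0.05. fail to reject H0.

H = 0.6795, df = 2, p = 0.711955, fail to reject H0.


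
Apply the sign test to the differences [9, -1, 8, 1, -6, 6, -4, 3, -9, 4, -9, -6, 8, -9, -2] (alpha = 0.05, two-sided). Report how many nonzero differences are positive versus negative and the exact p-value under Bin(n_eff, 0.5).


Step 1: Discard zero differences. Original n = 15; n_eff = number of nonzero differences = 15.
Nonzero differences (with sign): +9, -1, +8, +1, -6, +6, -4, +3, -9, +4, -9, -6, +8, -9, -2
Step 2: Count signs: positive = 7, negative = 8.
Step 3: Under H0: P(positive) = 0.5, so the number of positives S ~ Bin(15, 0.5).
Step 4: Two-sided exact p-value = sum of Bin(15,0.5) probabilities at or below the observed probability = 1.000000.
Step 5: alpha = 0.05. fail to reject H0.

n_eff = 15, pos = 7, neg = 8, p = 1.000000, fail to reject H0.


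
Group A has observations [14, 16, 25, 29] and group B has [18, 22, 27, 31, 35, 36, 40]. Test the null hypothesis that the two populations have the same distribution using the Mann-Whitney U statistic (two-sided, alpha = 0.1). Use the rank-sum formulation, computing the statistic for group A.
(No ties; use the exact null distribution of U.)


Step 1: Combine and sort all 11 observations; assign midranks.
sorted (value, group): (14,X), (16,X), (18,Y), (22,Y), (25,X), (27,Y), (29,X), (31,Y), (35,Y), (36,Y), (40,Y)
ranks: 14->1, 16->2, 18->3, 22->4, 25->5, 27->6, 29->7, 31->8, 35->9, 36->10, 40->11
Step 2: Rank sum for X: R1 = 1 + 2 + 5 + 7 = 15.
Step 3: U_X = R1 - n1(n1+1)/2 = 15 - 4*5/2 = 15 - 10 = 5.
       U_Y = n1*n2 - U_X = 28 - 5 = 23.
Step 4: No ties, so the exact null distribution of U (based on enumerating the C(11,4) = 330 equally likely rank assignments) gives the two-sided p-value.
Step 5: p-value = 0.109091; compare to alpha = 0.1. fail to reject H0.

U_X = 5, p = 0.109091, fail to reject H0 at alpha = 0.1.


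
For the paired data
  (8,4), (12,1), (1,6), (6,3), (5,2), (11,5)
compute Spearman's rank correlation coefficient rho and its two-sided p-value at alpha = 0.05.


Step 1: Rank x and y separately (midranks; no ties here).
rank(x): 8->4, 12->6, 1->1, 6->3, 5->2, 11->5
rank(y): 4->4, 1->1, 6->6, 3->3, 2->2, 5->5
Step 2: d_i = R_x(i) - R_y(i); compute d_i^2.
  (4-4)^2=0, (6-1)^2=25, (1-6)^2=25, (3-3)^2=0, (2-2)^2=0, (5-5)^2=0
sum(d^2) = 50.
Step 3: rho = 1 - 6*50 / (6*(6^2 - 1)) = 1 - 300/210 = -0.428571.
Step 4: Under H0, t = rho * sqrt((n-2)/(1-rho^2)) = -0.9487 ~ t(4).
Step 5: Two-sided p-value from the t-distribution with 4 df = 0.396501.
Step 6: alpha = 0.05. fail to reject H0.

rho = -0.4286, p = 0.396501, fail to reject H0 at alpha = 0.05.


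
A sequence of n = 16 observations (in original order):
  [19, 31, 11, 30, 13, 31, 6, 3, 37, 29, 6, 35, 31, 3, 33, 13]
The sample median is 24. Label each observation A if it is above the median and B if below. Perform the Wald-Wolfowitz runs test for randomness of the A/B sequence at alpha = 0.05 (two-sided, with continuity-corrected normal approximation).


Step 1: Compute median = 24; label A = above, B = below.
Labels in order: BABABABBAABAABAB  (n_A = 8, n_B = 8)
Step 2: Count runs R = 13.
Step 3: Under H0 (random ordering), E[R] = 2*n_A*n_B/(n_A+n_B) + 1 = 2*8*8/16 + 1 = 9.0000.
        Var[R] = 2*n_A*n_B*(2*n_A*n_B - n_A - n_B) / ((n_A+n_B)^2 * (n_A+n_B-1)) = 14336/3840 = 3.7333.
        SD[R] = 1.9322.
Step 4: Continuity-corrected z = (R - 0.5 - E[R]) / SD[R] = (13 - 0.5 - 9.0000) / 1.9322 = 1.8114.
Step 5: Two-sided p-value via normal approximation = 2*(1 - Phi(|z|)) = 0.070076.
Step 6: alpha = 0.05. fail to reject H0.

R = 13, z = 1.8114, p = 0.070076, fail to reject H0.


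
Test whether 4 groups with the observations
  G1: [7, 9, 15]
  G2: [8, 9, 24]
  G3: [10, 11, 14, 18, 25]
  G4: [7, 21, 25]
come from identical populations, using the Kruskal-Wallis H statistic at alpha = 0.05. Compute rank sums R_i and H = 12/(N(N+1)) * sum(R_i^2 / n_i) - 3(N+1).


Step 1: Combine all N = 14 observations and assign midranks.
sorted (value, group, rank): (7,G1,1.5), (7,G4,1.5), (8,G2,3), (9,G1,4.5), (9,G2,4.5), (10,G3,6), (11,G3,7), (14,G3,8), (15,G1,9), (18,G3,10), (21,G4,11), (24,G2,12), (25,G3,13.5), (25,G4,13.5)
Step 2: Sum ranks within each group.
R_1 = 15 (n_1 = 3)
R_2 = 19.5 (n_2 = 3)
R_3 = 44.5 (n_3 = 5)
R_4 = 26 (n_4 = 3)
Step 3: H = 12/(N(N+1)) * sum(R_i^2/n_i) - 3(N+1)
     = 12/(14*15) * (15^2/3 + 19.5^2/3 + 44.5^2/5 + 26^2/3) - 3*15
     = 0.057143 * 823.133 - 45
     = 2.036190.
Step 4: Ties present; correction factor C = 1 - 18/(14^3 - 14) = 0.993407. Corrected H = 2.036190 / 0.993407 = 2.049705.
Step 5: Under H0, H ~ chi^2(3); p-value = 0.562155.
Step 6: alpha = 0.05. fail to reject H0.

H = 2.0497, df = 3, p = 0.562155, fail to reject H0.


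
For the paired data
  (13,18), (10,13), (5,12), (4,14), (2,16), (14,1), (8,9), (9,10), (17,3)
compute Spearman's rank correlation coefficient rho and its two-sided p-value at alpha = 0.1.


Step 1: Rank x and y separately (midranks; no ties here).
rank(x): 13->7, 10->6, 5->3, 4->2, 2->1, 14->8, 8->4, 9->5, 17->9
rank(y): 18->9, 13->6, 12->5, 14->7, 16->8, 1->1, 9->3, 10->4, 3->2
Step 2: d_i = R_x(i) - R_y(i); compute d_i^2.
  (7-9)^2=4, (6-6)^2=0, (3-5)^2=4, (2-7)^2=25, (1-8)^2=49, (8-1)^2=49, (4-3)^2=1, (5-4)^2=1, (9-2)^2=49
sum(d^2) = 182.
Step 3: rho = 1 - 6*182 / (9*(9^2 - 1)) = 1 - 1092/720 = -0.516667.
Step 4: Under H0, t = rho * sqrt((n-2)/(1-rho^2)) = -1.5966 ~ t(7).
Step 5: Two-sided p-value from the t-distribution with 7 df = 0.154390.
Step 6: alpha = 0.1. fail to reject H0.

rho = -0.5167, p = 0.154390, fail to reject H0 at alpha = 0.1.


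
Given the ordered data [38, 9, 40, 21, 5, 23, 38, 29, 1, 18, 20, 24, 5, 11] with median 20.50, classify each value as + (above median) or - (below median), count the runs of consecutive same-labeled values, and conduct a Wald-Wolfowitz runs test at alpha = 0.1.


Step 1: Compute median = 20.50; label A = above, B = below.
Labels in order: ABAABAAABBBABB  (n_A = 7, n_B = 7)
Step 2: Count runs R = 8.
Step 3: Under H0 (random ordering), E[R] = 2*n_A*n_B/(n_A+n_B) + 1 = 2*7*7/14 + 1 = 8.0000.
        Var[R] = 2*n_A*n_B*(2*n_A*n_B - n_A - n_B) / ((n_A+n_B)^2 * (n_A+n_B-1)) = 8232/2548 = 3.2308.
        SD[R] = 1.7974.
Step 4: R = E[R], so z = 0 with no continuity correction.
Step 5: Two-sided p-value via normal approximation = 2*(1 - Phi(|z|)) = 1.000000.
Step 6: alpha = 0.1. fail to reject H0.

R = 8, z = 0.0000, p = 1.000000, fail to reject H0.


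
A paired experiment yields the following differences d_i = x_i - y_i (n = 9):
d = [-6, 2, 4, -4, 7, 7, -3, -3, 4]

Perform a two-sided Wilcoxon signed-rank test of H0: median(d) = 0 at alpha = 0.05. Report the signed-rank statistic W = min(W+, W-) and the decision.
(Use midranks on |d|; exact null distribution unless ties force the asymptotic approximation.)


Step 1: Drop any zero differences (none here) and take |d_i|.
|d| = [6, 2, 4, 4, 7, 7, 3, 3, 4]
Step 2: Midrank |d_i| (ties get averaged ranks).
ranks: |6|->7, |2|->1, |4|->5, |4|->5, |7|->8.5, |7|->8.5, |3|->2.5, |3|->2.5, |4|->5
Step 3: Attach original signs; sum ranks with positive sign and with negative sign.
W+ = 1 + 5 + 8.5 + 8.5 + 5 = 28
W- = 7 + 5 + 2.5 + 2.5 = 17
(Check: W+ + W- = 45 should equal n(n+1)/2 = 45.)
Step 4: Test statistic W = min(W+, W-) = 17.
Step 5: Ties in |d|, so use the tie-corrected normal approximation.
        E[W] = n(n+1)/4 = 9*10/4 = 22.5.
        Tie groups: |d|=3 (t=2), |d|=4 (t=3), |d|=7 (t=2); sum(t^3 - t) = 36.
        Var[W] = n(n+1)(2n+1)/24 - sum(t^3-t)/48 = 1710/24 - 36/48 = 70.5.
        z = (W - E[W]) / sqrt(Var[W]) = (17 - 22.5) / 8.3964 = -0.6550.
        Two-sided p = 2*Phi(z) = 0.512442.
Step 6: alpha = 0.05. fail to reject H0.

W+ = 28, W- = 17, W = min = 17, p = 0.512442, fail to reject H0.


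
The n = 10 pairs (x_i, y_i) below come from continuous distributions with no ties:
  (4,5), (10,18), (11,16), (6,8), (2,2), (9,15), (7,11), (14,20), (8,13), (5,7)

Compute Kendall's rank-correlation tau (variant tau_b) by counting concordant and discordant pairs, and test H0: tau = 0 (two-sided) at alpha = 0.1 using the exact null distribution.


Step 1: Enumerate the 45 unordered pairs (i,j) with i<j and classify each by sign(x_j-x_i) * sign(y_j-y_i).
  (1,2):dx=+6,dy=+13->C; (1,3):dx=+7,dy=+11->C; (1,4):dx=+2,dy=+3->C; (1,5):dx=-2,dy=-3->C
  (1,6):dx=+5,dy=+10->C; (1,7):dx=+3,dy=+6->C; (1,8):dx=+10,dy=+15->C; (1,9):dx=+4,dy=+8->C
  (1,10):dx=+1,dy=+2->C; (2,3):dx=+1,dy=-2->D; (2,4):dx=-4,dy=-10->C; (2,5):dx=-8,dy=-16->C
  (2,6):dx=-1,dy=-3->C; (2,7):dx=-3,dy=-7->C; (2,8):dx=+4,dy=+2->C; (2,9):dx=-2,dy=-5->C
  (2,10):dx=-5,dy=-11->C; (3,4):dx=-5,dy=-8->C; (3,5):dx=-9,dy=-14->C; (3,6):dx=-2,dy=-1->C
  (3,7):dx=-4,dy=-5->C; (3,8):dx=+3,dy=+4->C; (3,9):dx=-3,dy=-3->C; (3,10):dx=-6,dy=-9->C
  (4,5):dx=-4,dy=-6->C; (4,6):dx=+3,dy=+7->C; (4,7):dx=+1,dy=+3->C; (4,8):dx=+8,dy=+12->C
  (4,9):dx=+2,dy=+5->C; (4,10):dx=-1,dy=-1->C; (5,6):dx=+7,dy=+13->C; (5,7):dx=+5,dy=+9->C
  (5,8):dx=+12,dy=+18->C; (5,9):dx=+6,dy=+11->C; (5,10):dx=+3,dy=+5->C; (6,7):dx=-2,dy=-4->C
  (6,8):dx=+5,dy=+5->C; (6,9):dx=-1,dy=-2->C; (6,10):dx=-4,dy=-8->C; (7,8):dx=+7,dy=+9->C
  (7,9):dx=+1,dy=+2->C; (7,10):dx=-2,dy=-4->C; (8,9):dx=-6,dy=-7->C; (8,10):dx=-9,dy=-13->C
  (9,10):dx=-3,dy=-6->C
Step 2: C = 44, D = 1, total pairs = 45.
Step 3: tau = (C - D)/(n(n-1)/2) = (44 - 1)/45 = 0.955556.
Step 4: Exact two-sided p-value (enumerate n! = 3628800 permutations of y under H0): p = 0.000006.
Step 5: alpha = 0.1. reject H0.

tau_b = 0.9556 (C=44, D=1), p = 0.000006, reject H0.


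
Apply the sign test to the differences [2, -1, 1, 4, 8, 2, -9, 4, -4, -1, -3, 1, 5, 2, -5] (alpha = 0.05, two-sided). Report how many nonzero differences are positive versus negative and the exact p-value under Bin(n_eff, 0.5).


Step 1: Discard zero differences. Original n = 15; n_eff = number of nonzero differences = 15.
Nonzero differences (with sign): +2, -1, +1, +4, +8, +2, -9, +4, -4, -1, -3, +1, +5, +2, -5
Step 2: Count signs: positive = 9, negative = 6.
Step 3: Under H0: P(positive) = 0.5, so the number of positives S ~ Bin(15, 0.5).
Step 4: Two-sided exact p-value = sum of Bin(15,0.5) probabilities at or below the observed probability = 0.607239.
Step 5: alpha = 0.05. fail to reject H0.

n_eff = 15, pos = 9, neg = 6, p = 0.607239, fail to reject H0.


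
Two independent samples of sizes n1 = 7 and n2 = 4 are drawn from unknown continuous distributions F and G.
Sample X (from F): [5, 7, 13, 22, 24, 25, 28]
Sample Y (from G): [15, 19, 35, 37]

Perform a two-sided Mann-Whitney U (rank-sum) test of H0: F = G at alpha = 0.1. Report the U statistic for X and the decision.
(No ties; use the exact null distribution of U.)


Step 1: Combine and sort all 11 observations; assign midranks.
sorted (value, group): (5,X), (7,X), (13,X), (15,Y), (19,Y), (22,X), (24,X), (25,X), (28,X), (35,Y), (37,Y)
ranks: 5->1, 7->2, 13->3, 15->4, 19->5, 22->6, 24->7, 25->8, 28->9, 35->10, 37->11
Step 2: Rank sum for X: R1 = 1 + 2 + 3 + 6 + 7 + 8 + 9 = 36.
Step 3: U_X = R1 - n1(n1+1)/2 = 36 - 7*8/2 = 36 - 28 = 8.
       U_Y = n1*n2 - U_X = 28 - 8 = 20.
Step 4: No ties, so the exact null distribution of U (based on enumerating the C(11,7) = 330 equally likely rank assignments) gives the two-sided p-value.
Step 5: p-value = 0.315152; compare to alpha = 0.1. fail to reject H0.

U_X = 8, p = 0.315152, fail to reject H0 at alpha = 0.1.


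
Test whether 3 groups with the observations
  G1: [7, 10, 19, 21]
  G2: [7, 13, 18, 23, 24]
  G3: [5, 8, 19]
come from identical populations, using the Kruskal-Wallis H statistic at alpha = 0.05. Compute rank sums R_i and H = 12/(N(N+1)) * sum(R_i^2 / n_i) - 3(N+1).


Step 1: Combine all N = 12 observations and assign midranks.
sorted (value, group, rank): (5,G3,1), (7,G1,2.5), (7,G2,2.5), (8,G3,4), (10,G1,5), (13,G2,6), (18,G2,7), (19,G1,8.5), (19,G3,8.5), (21,G1,10), (23,G2,11), (24,G2,12)
Step 2: Sum ranks within each group.
R_1 = 26 (n_1 = 4)
R_2 = 38.5 (n_2 = 5)
R_3 = 13.5 (n_3 = 3)
Step 3: H = 12/(N(N+1)) * sum(R_i^2/n_i) - 3(N+1)
     = 12/(12*13) * (26^2/4 + 38.5^2/5 + 13.5^2/3) - 3*13
     = 0.076923 * 526.2 - 39
     = 1.476923.
Step 4: Ties present; correction factor C = 1 - 12/(12^3 - 12) = 0.993007. Corrected H = 1.476923 / 0.993007 = 1.487324.
Step 5: Under H0, H ~ chi^2(2); p-value = 0.475370.
Step 6: alpha = 0.05. fail to reject H0.

H = 1.4873, df = 2, p = 0.475370, fail to reject H0.


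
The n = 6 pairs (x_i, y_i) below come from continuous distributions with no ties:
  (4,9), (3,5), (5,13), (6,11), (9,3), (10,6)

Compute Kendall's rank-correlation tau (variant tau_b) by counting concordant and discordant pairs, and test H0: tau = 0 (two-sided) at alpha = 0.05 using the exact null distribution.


Step 1: Enumerate the 15 unordered pairs (i,j) with i<j and classify each by sign(x_j-x_i) * sign(y_j-y_i).
  (1,2):dx=-1,dy=-4->C; (1,3):dx=+1,dy=+4->C; (1,4):dx=+2,dy=+2->C; (1,5):dx=+5,dy=-6->D
  (1,6):dx=+6,dy=-3->D; (2,3):dx=+2,dy=+8->C; (2,4):dx=+3,dy=+6->C; (2,5):dx=+6,dy=-2->D
  (2,6):dx=+7,dy=+1->C; (3,4):dx=+1,dy=-2->D; (3,5):dx=+4,dy=-10->D; (3,6):dx=+5,dy=-7->D
  (4,5):dx=+3,dy=-8->D; (4,6):dx=+4,dy=-5->D; (5,6):dx=+1,dy=+3->C
Step 2: C = 7, D = 8, total pairs = 15.
Step 3: tau = (C - D)/(n(n-1)/2) = (7 - 8)/15 = -0.066667.
Step 4: Exact two-sided p-value (enumerate n! = 720 permutations of y under H0): p = 1.000000.
Step 5: alpha = 0.05. fail to reject H0.

tau_b = -0.0667 (C=7, D=8), p = 1.000000, fail to reject H0.


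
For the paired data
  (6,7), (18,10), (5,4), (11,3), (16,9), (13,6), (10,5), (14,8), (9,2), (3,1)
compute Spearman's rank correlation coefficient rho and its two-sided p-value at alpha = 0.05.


Step 1: Rank x and y separately (midranks; no ties here).
rank(x): 6->3, 18->10, 5->2, 11->6, 16->9, 13->7, 10->5, 14->8, 9->4, 3->1
rank(y): 7->7, 10->10, 4->4, 3->3, 9->9, 6->6, 5->5, 8->8, 2->2, 1->1
Step 2: d_i = R_x(i) - R_y(i); compute d_i^2.
  (3-7)^2=16, (10-10)^2=0, (2-4)^2=4, (6-3)^2=9, (9-9)^2=0, (7-6)^2=1, (5-5)^2=0, (8-8)^2=0, (4-2)^2=4, (1-1)^2=0
sum(d^2) = 34.
Step 3: rho = 1 - 6*34 / (10*(10^2 - 1)) = 1 - 204/990 = 0.793939.
Step 4: Under H0, t = rho * sqrt((n-2)/(1-rho^2)) = 3.6934 ~ t(8).
Step 5: Two-sided p-value from the t-distribution with 8 df = 0.006100.
Step 6: alpha = 0.05. reject H0.

rho = 0.7939, p = 0.006100, reject H0 at alpha = 0.05.


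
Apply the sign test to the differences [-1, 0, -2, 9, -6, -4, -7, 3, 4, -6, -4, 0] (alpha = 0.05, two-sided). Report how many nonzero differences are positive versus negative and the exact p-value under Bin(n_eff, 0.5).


Step 1: Discard zero differences. Original n = 12; n_eff = number of nonzero differences = 10.
Nonzero differences (with sign): -1, -2, +9, -6, -4, -7, +3, +4, -6, -4
Step 2: Count signs: positive = 3, negative = 7.
Step 3: Under H0: P(positive) = 0.5, so the number of positives S ~ Bin(10, 0.5).
Step 4: Two-sided exact p-value = sum of Bin(10,0.5) probabilities at or below the observed probability = 0.343750.
Step 5: alpha = 0.05. fail to reject H0.

n_eff = 10, pos = 3, neg = 7, p = 0.343750, fail to reject H0.


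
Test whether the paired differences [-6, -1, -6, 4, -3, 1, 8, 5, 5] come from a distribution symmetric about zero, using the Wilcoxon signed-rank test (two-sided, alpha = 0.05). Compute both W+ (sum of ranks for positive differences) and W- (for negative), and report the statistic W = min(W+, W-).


Step 1: Drop any zero differences (none here) and take |d_i|.
|d| = [6, 1, 6, 4, 3, 1, 8, 5, 5]
Step 2: Midrank |d_i| (ties get averaged ranks).
ranks: |6|->7.5, |1|->1.5, |6|->7.5, |4|->4, |3|->3, |1|->1.5, |8|->9, |5|->5.5, |5|->5.5
Step 3: Attach original signs; sum ranks with positive sign and with negative sign.
W+ = 4 + 1.5 + 9 + 5.5 + 5.5 = 25.5
W- = 7.5 + 1.5 + 7.5 + 3 = 19.5
(Check: W+ + W- = 45 should equal n(n+1)/2 = 45.)
Step 4: Test statistic W = min(W+, W-) = 19.5.
Step 5: Ties in |d|, so use the tie-corrected normal approximation.
        E[W] = n(n+1)/4 = 9*10/4 = 22.5.
        Tie groups: |d|=1 (t=2), |d|=5 (t=2), |d|=6 (t=2); sum(t^3 - t) = 18.
        Var[W] = n(n+1)(2n+1)/24 - sum(t^3-t)/48 = 1710/24 - 18/48 = 70.875.
        z = (W - E[W]) / sqrt(Var[W]) = (19.5 - 22.5) / 8.4187 = -0.3563.
        Two-sided p = 2*Phi(z) = 0.721580.
Step 6: alpha = 0.05. fail to reject H0.

W+ = 25.5, W- = 19.5, W = min = 19.5, p = 0.721580, fail to reject H0.


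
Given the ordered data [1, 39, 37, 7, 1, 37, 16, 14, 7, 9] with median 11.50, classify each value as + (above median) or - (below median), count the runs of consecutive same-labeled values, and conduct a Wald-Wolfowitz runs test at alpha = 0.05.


Step 1: Compute median = 11.50; label A = above, B = below.
Labels in order: BAABBAAABB  (n_A = 5, n_B = 5)
Step 2: Count runs R = 5.
Step 3: Under H0 (random ordering), E[R] = 2*n_A*n_B/(n_A+n_B) + 1 = 2*5*5/10 + 1 = 6.0000.
        Var[R] = 2*n_A*n_B*(2*n_A*n_B - n_A - n_B) / ((n_A+n_B)^2 * (n_A+n_B-1)) = 2000/900 = 2.2222.
        SD[R] = 1.4907.
Step 4: Continuity-corrected z = (R + 0.5 - E[R]) / SD[R] = (5 + 0.5 - 6.0000) / 1.4907 = -0.3354.
Step 5: Two-sided p-value via normal approximation = 2*(1 - Phi(|z|)) = 0.737316.
Step 6: alpha = 0.05. fail to reject H0.

R = 5, z = -0.3354, p = 0.737316, fail to reject H0.


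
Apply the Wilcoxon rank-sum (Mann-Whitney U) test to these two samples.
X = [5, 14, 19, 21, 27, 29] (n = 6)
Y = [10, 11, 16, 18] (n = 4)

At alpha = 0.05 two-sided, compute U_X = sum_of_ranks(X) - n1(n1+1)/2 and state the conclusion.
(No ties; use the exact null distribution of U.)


Step 1: Combine and sort all 10 observations; assign midranks.
sorted (value, group): (5,X), (10,Y), (11,Y), (14,X), (16,Y), (18,Y), (19,X), (21,X), (27,X), (29,X)
ranks: 5->1, 10->2, 11->3, 14->4, 16->5, 18->6, 19->7, 21->8, 27->9, 29->10
Step 2: Rank sum for X: R1 = 1 + 4 + 7 + 8 + 9 + 10 = 39.
Step 3: U_X = R1 - n1(n1+1)/2 = 39 - 6*7/2 = 39 - 21 = 18.
       U_Y = n1*n2 - U_X = 24 - 18 = 6.
Step 4: No ties, so the exact null distribution of U (based on enumerating the C(10,6) = 210 equally likely rank assignments) gives the two-sided p-value.
Step 5: p-value = 0.257143; compare to alpha = 0.05. fail to reject H0.

U_X = 18, p = 0.257143, fail to reject H0 at alpha = 0.05.


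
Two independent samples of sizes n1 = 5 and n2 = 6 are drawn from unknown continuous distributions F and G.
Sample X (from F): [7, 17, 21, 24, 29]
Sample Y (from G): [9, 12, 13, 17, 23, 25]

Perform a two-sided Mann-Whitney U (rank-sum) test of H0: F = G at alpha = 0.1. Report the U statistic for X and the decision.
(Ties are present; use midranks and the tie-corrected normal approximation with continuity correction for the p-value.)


Step 1: Combine and sort all 11 observations; assign midranks.
sorted (value, group): (7,X), (9,Y), (12,Y), (13,Y), (17,X), (17,Y), (21,X), (23,Y), (24,X), (25,Y), (29,X)
ranks: 7->1, 9->2, 12->3, 13->4, 17->5.5, 17->5.5, 21->7, 23->8, 24->9, 25->10, 29->11
Step 2: Rank sum for X: R1 = 1 + 5.5 + 7 + 9 + 11 = 33.5.
Step 3: U_X = R1 - n1(n1+1)/2 = 33.5 - 5*6/2 = 33.5 - 15 = 18.5.
       U_Y = n1*n2 - U_X = 30 - 18.5 = 11.5.
Step 4: Ties are present, so use the tie-corrected normal approximation (with continuity correction) for the p-value.
Step 5: p-value = 0.583025; compare to alpha = 0.1. fail to reject H0.

U_X = 18.5, p = 0.583025, fail to reject H0 at alpha = 0.1.


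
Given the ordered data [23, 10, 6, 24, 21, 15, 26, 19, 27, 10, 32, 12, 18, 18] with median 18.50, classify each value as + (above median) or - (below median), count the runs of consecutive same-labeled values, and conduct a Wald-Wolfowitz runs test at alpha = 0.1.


Step 1: Compute median = 18.50; label A = above, B = below.
Labels in order: ABBAABAAABABBB  (n_A = 7, n_B = 7)
Step 2: Count runs R = 8.
Step 3: Under H0 (random ordering), E[R] = 2*n_A*n_B/(n_A+n_B) + 1 = 2*7*7/14 + 1 = 8.0000.
        Var[R] = 2*n_A*n_B*(2*n_A*n_B - n_A - n_B) / ((n_A+n_B)^2 * (n_A+n_B-1)) = 8232/2548 = 3.2308.
        SD[R] = 1.7974.
Step 4: R = E[R], so z = 0 with no continuity correction.
Step 5: Two-sided p-value via normal approximation = 2*(1 - Phi(|z|)) = 1.000000.
Step 6: alpha = 0.1. fail to reject H0.

R = 8, z = 0.0000, p = 1.000000, fail to reject H0.


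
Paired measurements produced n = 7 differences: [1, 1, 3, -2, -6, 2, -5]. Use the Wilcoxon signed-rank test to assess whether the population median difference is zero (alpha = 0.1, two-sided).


Step 1: Drop any zero differences (none here) and take |d_i|.
|d| = [1, 1, 3, 2, 6, 2, 5]
Step 2: Midrank |d_i| (ties get averaged ranks).
ranks: |1|->1.5, |1|->1.5, |3|->5, |2|->3.5, |6|->7, |2|->3.5, |5|->6
Step 3: Attach original signs; sum ranks with positive sign and with negative sign.
W+ = 1.5 + 1.5 + 5 + 3.5 = 11.5
W- = 3.5 + 7 + 6 = 16.5
(Check: W+ + W- = 28 should equal n(n+1)/2 = 28.)
Step 4: Test statistic W = min(W+, W-) = 11.5.
Step 5: Ties in |d|, so use the tie-corrected normal approximation.
        E[W] = n(n+1)/4 = 7*8/4 = 14.
        Tie groups: |d|=1 (t=2), |d|=2 (t=2); sum(t^3 - t) = 12.
        Var[W] = n(n+1)(2n+1)/24 - sum(t^3-t)/48 = 840/24 - 12/48 = 34.75.
        z = (W - E[W]) / sqrt(Var[W]) = (11.5 - 14) / 5.8949 = -0.4241.
        Two-sided p = 2*Phi(z) = 0.671497.
Step 6: alpha = 0.1. fail to reject H0.

W+ = 11.5, W- = 16.5, W = min = 11.5, p = 0.671497, fail to reject H0.


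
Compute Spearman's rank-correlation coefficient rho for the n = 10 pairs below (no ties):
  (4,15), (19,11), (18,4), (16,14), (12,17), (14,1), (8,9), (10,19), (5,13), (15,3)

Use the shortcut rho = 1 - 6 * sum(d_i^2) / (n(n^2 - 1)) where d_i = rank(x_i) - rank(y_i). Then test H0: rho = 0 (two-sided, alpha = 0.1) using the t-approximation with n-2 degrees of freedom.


Step 1: Rank x and y separately (midranks; no ties here).
rank(x): 4->1, 19->10, 18->9, 16->8, 12->5, 14->6, 8->3, 10->4, 5->2, 15->7
rank(y): 15->8, 11->5, 4->3, 14->7, 17->9, 1->1, 9->4, 19->10, 13->6, 3->2
Step 2: d_i = R_x(i) - R_y(i); compute d_i^2.
  (1-8)^2=49, (10-5)^2=25, (9-3)^2=36, (8-7)^2=1, (5-9)^2=16, (6-1)^2=25, (3-4)^2=1, (4-10)^2=36, (2-6)^2=16, (7-2)^2=25
sum(d^2) = 230.
Step 3: rho = 1 - 6*230 / (10*(10^2 - 1)) = 1 - 1380/990 = -0.393939.
Step 4: Under H0, t = rho * sqrt((n-2)/(1-rho^2)) = -1.2123 ~ t(8).
Step 5: Two-sided p-value from the t-distribution with 8 df = 0.259998.
Step 6: alpha = 0.1. fail to reject H0.

rho = -0.3939, p = 0.259998, fail to reject H0 at alpha = 0.1.


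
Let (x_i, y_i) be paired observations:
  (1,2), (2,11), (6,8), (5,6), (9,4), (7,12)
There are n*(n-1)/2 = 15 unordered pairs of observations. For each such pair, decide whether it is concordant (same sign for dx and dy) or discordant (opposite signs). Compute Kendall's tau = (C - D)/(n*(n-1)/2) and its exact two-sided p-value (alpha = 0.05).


Step 1: Enumerate the 15 unordered pairs (i,j) with i<j and classify each by sign(x_j-x_i) * sign(y_j-y_i).
  (1,2):dx=+1,dy=+9->C; (1,3):dx=+5,dy=+6->C; (1,4):dx=+4,dy=+4->C; (1,5):dx=+8,dy=+2->C
  (1,6):dx=+6,dy=+10->C; (2,3):dx=+4,dy=-3->D; (2,4):dx=+3,dy=-5->D; (2,5):dx=+7,dy=-7->D
  (2,6):dx=+5,dy=+1->C; (3,4):dx=-1,dy=-2->C; (3,5):dx=+3,dy=-4->D; (3,6):dx=+1,dy=+4->C
  (4,5):dx=+4,dy=-2->D; (4,6):dx=+2,dy=+6->C; (5,6):dx=-2,dy=+8->D
Step 2: C = 9, D = 6, total pairs = 15.
Step 3: tau = (C - D)/(n(n-1)/2) = (9 - 6)/15 = 0.200000.
Step 4: Exact two-sided p-value (enumerate n! = 720 permutations of y under H0): p = 0.719444.
Step 5: alpha = 0.05. fail to reject H0.

tau_b = 0.2000 (C=9, D=6), p = 0.719444, fail to reject H0.


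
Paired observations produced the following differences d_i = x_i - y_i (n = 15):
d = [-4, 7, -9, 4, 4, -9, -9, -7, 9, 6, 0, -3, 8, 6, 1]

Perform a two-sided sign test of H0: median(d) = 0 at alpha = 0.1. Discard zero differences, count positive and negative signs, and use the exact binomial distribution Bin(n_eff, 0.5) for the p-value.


Step 1: Discard zero differences. Original n = 15; n_eff = number of nonzero differences = 14.
Nonzero differences (with sign): -4, +7, -9, +4, +4, -9, -9, -7, +9, +6, -3, +8, +6, +1
Step 2: Count signs: positive = 8, negative = 6.
Step 3: Under H0: P(positive) = 0.5, so the number of positives S ~ Bin(14, 0.5).
Step 4: Two-sided exact p-value = sum of Bin(14,0.5) probabilities at or below the observed probability = 0.790527.
Step 5: alpha = 0.1. fail to reject H0.

n_eff = 14, pos = 8, neg = 6, p = 0.790527, fail to reject H0.


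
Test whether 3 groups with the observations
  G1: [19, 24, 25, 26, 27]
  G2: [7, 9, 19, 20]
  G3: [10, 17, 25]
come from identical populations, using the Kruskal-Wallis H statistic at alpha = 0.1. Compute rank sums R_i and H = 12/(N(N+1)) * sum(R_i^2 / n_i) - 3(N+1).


Step 1: Combine all N = 12 observations and assign midranks.
sorted (value, group, rank): (7,G2,1), (9,G2,2), (10,G3,3), (17,G3,4), (19,G1,5.5), (19,G2,5.5), (20,G2,7), (24,G1,8), (25,G1,9.5), (25,G3,9.5), (26,G1,11), (27,G1,12)
Step 2: Sum ranks within each group.
R_1 = 46 (n_1 = 5)
R_2 = 15.5 (n_2 = 4)
R_3 = 16.5 (n_3 = 3)
Step 3: H = 12/(N(N+1)) * sum(R_i^2/n_i) - 3(N+1)
     = 12/(12*13) * (46^2/5 + 15.5^2/4 + 16.5^2/3) - 3*13
     = 0.076923 * 574.013 - 39
     = 5.154808.
Step 4: Ties present; correction factor C = 1 - 12/(12^3 - 12) = 0.993007. Corrected H = 5.154808 / 0.993007 = 5.191109.
Step 5: Under H0, H ~ chi^2(2); p-value = 0.074604.
Step 6: alpha = 0.1. reject H0.

H = 5.1911, df = 2, p = 0.074604, reject H0.
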